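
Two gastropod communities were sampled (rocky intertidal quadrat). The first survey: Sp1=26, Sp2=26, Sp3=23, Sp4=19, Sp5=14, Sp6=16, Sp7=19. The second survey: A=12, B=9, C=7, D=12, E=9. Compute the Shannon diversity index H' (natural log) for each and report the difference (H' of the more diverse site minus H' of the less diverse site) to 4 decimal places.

The first survey: N=143, proportions 0.1818182, 0.1818182, 0.1608392, 0.1328671, 0.0979021, 0.1118881, 0.1328671, giving H' = 1.9227447 (working shown to 7 dp, full precision carried).
The second survey: N=49, proportions 0.244898, 0.1836735, 0.1428571, 0.244898, 0.1836735, giving H' = 1.5895923.
Difference = |1.9227447 − 1.5895923| = 0.3331524, i.e. 0.3332 to 4 decimal places.

0.3332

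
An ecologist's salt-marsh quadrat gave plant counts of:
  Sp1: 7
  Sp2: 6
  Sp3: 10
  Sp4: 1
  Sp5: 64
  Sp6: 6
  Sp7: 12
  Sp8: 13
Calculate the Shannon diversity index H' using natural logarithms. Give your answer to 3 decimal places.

Total N = 7+6+10+1+64+6+12+13 = 119, so the proportions are 0.05882, 0.05042, 0.08403, 0.0084, 0.53782, 0.05042, 0.10084, 0.10924 (working shown to 5 dp, full precision carried).
Each pᵢ ln pᵢ term: 0.05882×(-2.83321)=-0.16666, 0.05042×(-2.98736)=-0.15062, 0.08403×(-2.47654)=-0.20811, 0.0084×(-4.77912)=-0.04016, 0.53782×(-0.62024)=-0.33357, 0.05042×(-2.98736)=-0.15062, 0.10084×(-2.29422)=-0.23135, 0.10924×(-2.21417)=-0.24188.
Sum = -1.52299, so H' = 1.523.

1.523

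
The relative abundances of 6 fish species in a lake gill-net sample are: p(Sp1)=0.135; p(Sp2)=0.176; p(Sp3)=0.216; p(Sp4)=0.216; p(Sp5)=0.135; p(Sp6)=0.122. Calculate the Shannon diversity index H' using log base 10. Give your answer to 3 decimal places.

Each pᵢ log₁₀ pᵢ term (working shown to 5 dp, full precision carried): 0.135×(-0.86967)=-0.11740, 0.176×(-0.75449)=-0.13279, 0.216×(-0.66555)=-0.14376, 0.216×(-0.66555)=-0.14376, 0.135×(-0.86967)=-0.11740, 0.122×(-0.91364)=-0.11146.
Sum = -0.76658, so H' = 0.767.

0.767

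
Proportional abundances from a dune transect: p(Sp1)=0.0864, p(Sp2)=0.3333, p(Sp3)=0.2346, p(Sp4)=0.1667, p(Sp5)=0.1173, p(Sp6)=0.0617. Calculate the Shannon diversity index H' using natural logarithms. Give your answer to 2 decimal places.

Each pᵢ ln pᵢ term (working shown to 4 dp, full precision carried): 0.0864×(-2.4488)=-0.2116, 0.3333×(-1.0987)=-0.3662, 0.2346×(-1.4499)=-0.3401, 0.1667×(-1.7916)=-0.2987, 0.1173×(-2.1430)=-0.2514, 0.0617×(-2.7855)=-0.1719.
Sum = -1.6398, so H' = 1.64.

1.64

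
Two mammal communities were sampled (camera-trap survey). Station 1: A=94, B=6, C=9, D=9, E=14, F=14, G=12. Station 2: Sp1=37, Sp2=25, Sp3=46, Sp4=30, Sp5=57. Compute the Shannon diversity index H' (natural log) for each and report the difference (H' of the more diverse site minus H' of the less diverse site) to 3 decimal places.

Station 1: N=158, proportions 0.594937, 0.037975, 0.056962, 0.056962, 0.088608, 0.088608, 0.075949, giving H' = 1.384856 (working shown to 6 dp, full precision carried).
Station 2: N=195, proportions 0.189744, 0.128205, 0.235897, 0.153846, 0.292308, giving H' = 1.566932.
Difference = |1.384856 − 1.566932| = 0.182076, i.e. 0.182 to 3 decimal places.

0.182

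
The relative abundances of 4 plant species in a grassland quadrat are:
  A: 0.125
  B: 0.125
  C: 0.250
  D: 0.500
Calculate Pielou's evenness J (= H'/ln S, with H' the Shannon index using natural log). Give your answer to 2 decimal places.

0.88

H' = −Σ pᵢ ln pᵢ = −((-0.259930) + (-0.259930) + (-0.346574) + (-0.346574)) = 1.213008 (working shown to 6 dp, full precision carried).
With S = 4 species, ln S = 1.386294, so J = 1.213008/1.386294 = 0.875000, i.e. 0.88 to 2 decimal places.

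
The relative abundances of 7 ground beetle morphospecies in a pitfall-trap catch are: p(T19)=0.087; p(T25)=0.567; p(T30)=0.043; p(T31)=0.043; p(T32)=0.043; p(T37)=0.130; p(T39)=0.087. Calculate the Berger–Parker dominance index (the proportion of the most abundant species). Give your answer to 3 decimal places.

The largest proportion is 0.567, i.e. d = 0.567 to 3 decimal places.

0.567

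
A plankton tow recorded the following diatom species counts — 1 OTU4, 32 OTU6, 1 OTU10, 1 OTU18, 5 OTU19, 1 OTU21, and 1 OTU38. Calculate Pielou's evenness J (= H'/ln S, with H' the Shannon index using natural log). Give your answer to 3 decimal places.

0.465

Total N = 1+32+1+1+5+1+1 = 42, so the proportions are 0.02381, 0.7619, 0.02381, 0.02381, 0.11905, 0.02381, 0.02381 (working shown to 5 dp, full precision carried).
H' = −Σ pᵢ ln pᵢ = −((-0.08899) + (-0.20719) + (-0.08899) + (-0.08899) + (-0.25336) + (-0.08899) + (-0.08899)) = 0.90551.
With S = 7 species, ln S = 1.94591, so J = 0.90551/1.94591 = 0.46534, i.e. 0.465 to 3 decimal places.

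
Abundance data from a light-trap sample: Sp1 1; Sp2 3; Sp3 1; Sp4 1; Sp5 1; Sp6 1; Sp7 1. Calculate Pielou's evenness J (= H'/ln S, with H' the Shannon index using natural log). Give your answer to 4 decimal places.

0.9410

Total N = 1+3+1+1+1+1+1 = 9, so the proportions are 0.111111, 0.333333, 0.111111, 0.111111, 0.111111, 0.111111, 0.111111 (working shown to 6 dp, full precision carried).
H' = −Σ pᵢ ln pᵢ = −((-0.244136) + (-0.366204) + (-0.244136) + (-0.244136) + (-0.244136) + (-0.244136) + (-0.244136)) = 1.831020.
With S = 7 species, ln S = 1.945910, so J = 1.831020/1.945910 = 0.940958, i.e. 0.9410 to 4 decimal places.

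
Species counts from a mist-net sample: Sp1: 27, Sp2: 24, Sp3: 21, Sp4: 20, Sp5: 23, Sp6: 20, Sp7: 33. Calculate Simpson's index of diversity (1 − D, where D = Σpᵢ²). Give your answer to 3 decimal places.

Total N = 27+24+21+20+23+20+33 = 168, so the proportions are 0.16071, 0.14286, 0.125, 0.11905, 0.1369, 0.11905, 0.19643 (working shown to 5 dp, full precision carried).
D = 0.16071² + 0.14286² + 0.125² + 0.11905² + 0.1369² + 0.11905² + 0.19643² = 0.02583 + 0.02041 + 0.01562 + 0.01417 + 0.01874 + 0.01417 + 0.03858 = 0.14753.
So 1 − D = 0.85247, i.e. 0.852 to 3 decimal places.

0.852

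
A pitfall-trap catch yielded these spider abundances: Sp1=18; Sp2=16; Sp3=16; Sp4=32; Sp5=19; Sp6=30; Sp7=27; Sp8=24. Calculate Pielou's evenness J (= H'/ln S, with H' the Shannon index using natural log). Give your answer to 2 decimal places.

0.98

Total N = 18+16+16+32+19+30+27+24 = 182, so the proportions are 0.0989, 0.0879, 0.0879, 0.1758, 0.1044, 0.1648, 0.1484, 0.1319 (working shown to 4 dp, full precision carried).
H' = −Σ pᵢ ln pᵢ = −((-0.2288) + (-0.2138) + (-0.2138) + (-0.3056) + (-0.2359) + (-0.2972) + (-0.2831) + (-0.2672)) = 2.0452.
With S = 8 species, ln S = 2.0794, so J = 2.0452/2.0794 = 0.9836, i.e. 0.98 to 2 decimal places.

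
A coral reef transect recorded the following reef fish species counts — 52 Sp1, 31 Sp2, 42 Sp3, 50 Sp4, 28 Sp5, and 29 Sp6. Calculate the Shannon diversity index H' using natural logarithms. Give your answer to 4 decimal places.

Total N = 52+31+42+50+28+29 = 232, so the proportions are 0.224138, 0.133621, 0.181034, 0.215517, 0.12069, 0.125 (working shown to 6 dp, full precision carried).
Each pᵢ ln pᵢ term: 0.224138×(-1.495494)=-0.335197, 0.133621×(-2.012750)=-0.268945, 0.181034×(-1.709068)=-0.309400, 0.215517×(-1.534714)=-0.330757, 0.12069×(-2.114533)=-0.255202, 0.125×(-2.079442)=-0.259930.
Sum = -1.759432, so H' = 1.7594.

1.7594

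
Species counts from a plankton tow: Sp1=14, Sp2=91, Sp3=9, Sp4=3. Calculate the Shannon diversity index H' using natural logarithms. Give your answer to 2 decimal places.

0.74

Total N = 14+91+9+3 = 117, so the proportions are 0.1197, 0.7778, 0.0769, 0.0256 (working shown to 4 dp, full precision carried).
Each pᵢ ln pᵢ term: 0.1197×(-2.1231)=-0.2540, 0.7778×(-0.2513)=-0.1955, 0.0769×(-2.5649)=-0.1973, 0.0256×(-3.6636)=-0.0939.
Sum = -0.7408, so H' = 0.74.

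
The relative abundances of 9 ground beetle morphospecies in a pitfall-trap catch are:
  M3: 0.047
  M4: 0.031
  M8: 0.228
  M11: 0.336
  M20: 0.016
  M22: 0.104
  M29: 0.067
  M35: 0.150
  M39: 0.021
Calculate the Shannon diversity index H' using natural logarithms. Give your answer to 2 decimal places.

Each pᵢ ln pᵢ term (working shown to 4 dp, full precision carried): 0.047×(-3.0576)=-0.1437, 0.031×(-3.4738)=-0.1077, 0.228×(-1.4784)=-0.3371, 0.336×(-1.0906)=-0.3665, 0.016×(-4.1352)=-0.0662, 0.104×(-2.2634)=-0.2354, 0.067×(-2.7031)=-0.1811, 0.15×(-1.8971)=-0.2846, 0.021×(-3.8632)=-0.0811.
Sum = -1.8033, so H' = 1.80.

1.80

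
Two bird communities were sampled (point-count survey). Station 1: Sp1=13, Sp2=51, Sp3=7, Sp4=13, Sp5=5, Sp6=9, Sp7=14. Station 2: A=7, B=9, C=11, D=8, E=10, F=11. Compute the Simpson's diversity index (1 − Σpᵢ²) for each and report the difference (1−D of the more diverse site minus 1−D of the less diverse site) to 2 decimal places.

Station 1: N=112, proportions 0.1161, 0.4554, 0.0625, 0.1161, 0.0446, 0.0804, 0.125, giving 1−D = 0.7377 (working shown to 4 dp, full precision carried).
Station 2: N=56, proportions 0.125, 0.1607, 0.1964, 0.1429, 0.1786, 0.1964, giving 1−D = 0.8291.
Difference = |0.7377 − 0.8291| = 0.0914, i.e. 0.09 to 2 decimal places.

0.09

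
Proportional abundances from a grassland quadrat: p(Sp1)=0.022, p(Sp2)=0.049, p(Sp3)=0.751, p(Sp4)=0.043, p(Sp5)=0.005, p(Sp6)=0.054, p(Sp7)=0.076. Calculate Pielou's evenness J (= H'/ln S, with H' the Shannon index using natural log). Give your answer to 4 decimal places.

0.4944

H' = −Σ pᵢ ln pᵢ = −((-0.083968) + (-0.147781) + (-0.215049) + (-0.135302) + (-0.026492) + (-0.157614) + (-0.195854)) = 0.962058 (working shown to 6 dp, full precision carried).
With S = 7 species, ln S = 1.945910, so J = 0.962058/1.945910 = 0.494400, i.e. 0.4944 to 4 decimal places.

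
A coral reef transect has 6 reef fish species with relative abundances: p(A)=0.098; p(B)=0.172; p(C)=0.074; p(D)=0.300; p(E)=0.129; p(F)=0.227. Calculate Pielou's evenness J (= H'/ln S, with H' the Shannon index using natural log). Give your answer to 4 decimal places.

H' = −Σ pᵢ ln pᵢ = −((-0.227633) + (-0.302765) + (-0.192673) + (-0.361192) + (-0.264185) + (-0.336597)) = 1.685044 (working shown to 6 dp, full precision carried).
With S = 6 species, ln S = 1.791759, so J = 1.685044/1.791759 = 0.940441, i.e. 0.9404 to 4 decimal places.

0.9404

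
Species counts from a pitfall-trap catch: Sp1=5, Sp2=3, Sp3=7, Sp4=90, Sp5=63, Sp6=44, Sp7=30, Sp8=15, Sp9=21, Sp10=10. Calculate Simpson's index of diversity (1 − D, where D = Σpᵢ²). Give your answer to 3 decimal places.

Total N = 5+3+7+90+63+44+30+15+21+10 = 288, so the proportions are 0.01736, 0.01042, 0.02431, 0.3125, 0.21875, 0.15278, 0.10417, 0.05208, 0.07292, 0.03472 (working shown to 5 dp, full precision carried).
D = 0.01736² + 0.01042² + 0.02431² + 0.3125² + 0.21875² + 0.15278² + 0.10417² + 0.05208² + 0.07292² + 0.03472² = 0.00030 + 0.00011 + 0.00059 + 0.09766 + 0.04785 + 0.02334 + 0.01085 + 0.00271 + 0.00532 + 0.00121 = 0.18994.
So 1 − D = 0.81006, i.e. 0.810 to 3 decimal places.

0.810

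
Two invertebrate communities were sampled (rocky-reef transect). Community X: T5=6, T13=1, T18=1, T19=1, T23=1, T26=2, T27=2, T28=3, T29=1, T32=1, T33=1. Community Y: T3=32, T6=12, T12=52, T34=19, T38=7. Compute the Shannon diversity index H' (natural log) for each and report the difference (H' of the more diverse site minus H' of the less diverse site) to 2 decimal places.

0.76

Community X: N=20, proportions 0.3, 0.05, 0.05, 0.05, 0.05, 0.1, 0.1, 0.15, 0.05, 0.05, 0.05, giving H' = 2.1548 (working shown to 4 dp, full precision carried).
Community Y: N=122, proportions 0.2623, 0.0984, 0.4262, 0.1557, 0.0574, giving H' = 1.3962.
Difference = |2.1548 − 1.3962| = 0.7586, i.e. 0.76 to 2 decimal places.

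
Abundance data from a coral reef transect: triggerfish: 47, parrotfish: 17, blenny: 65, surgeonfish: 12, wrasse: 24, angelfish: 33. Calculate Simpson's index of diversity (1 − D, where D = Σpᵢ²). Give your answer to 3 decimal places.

Total N = 47+17+65+12+24+33 = 198, so the proportions are 0.23737, 0.08586, 0.32828, 0.06061, 0.12121, 0.16667 (working shown to 5 dp, full precision carried).
D = 0.23737² + 0.08586² + 0.32828² + 0.06061² + 0.12121² + 0.16667² = 0.05635 + 0.00737 + 0.10777 + 0.00367 + 0.01469 + 0.02778 = 0.21763.
So 1 − D = 0.78237, i.e. 0.782 to 3 decimal places.

0.782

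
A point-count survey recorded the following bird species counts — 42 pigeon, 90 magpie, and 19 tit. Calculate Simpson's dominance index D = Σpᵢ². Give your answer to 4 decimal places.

0.4484

Total N = 42+90+19 = 151, so the proportions are 0.278146, 0.596026, 0.125828 (working shown to 6 dp, full precision carried).
D = 0.278146² + 0.596026² + 0.125828² = 0.077365 + 0.355248 + 0.015833 = 0.448445.
To 4 decimal places, D = 0.4484.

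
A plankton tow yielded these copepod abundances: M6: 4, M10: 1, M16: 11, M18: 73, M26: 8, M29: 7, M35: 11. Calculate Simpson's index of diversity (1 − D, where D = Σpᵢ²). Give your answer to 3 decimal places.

Total N = 4+1+11+73+8+7+11 = 115, so the proportions are 0.03478, 0.0087, 0.09565, 0.63478, 0.06957, 0.06087, 0.09565 (working shown to 5 dp, full precision carried).
D = 0.03478² + 0.0087² + 0.09565² + 0.63478² + 0.06957² + 0.06087² + 0.09565² = 0.00121 + 0.00008 + 0.00915 + 0.40295 + 0.00484 + 0.00371 + 0.00915 = 0.43108.
So 1 − D = 0.56892, i.e. 0.569 to 3 decimal places.

0.569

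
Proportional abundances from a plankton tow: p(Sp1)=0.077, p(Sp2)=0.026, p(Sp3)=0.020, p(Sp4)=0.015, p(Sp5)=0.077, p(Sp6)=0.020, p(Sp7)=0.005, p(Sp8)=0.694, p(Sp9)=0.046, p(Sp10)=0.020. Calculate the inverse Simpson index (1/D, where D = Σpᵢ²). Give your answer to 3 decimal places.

2.009

D = 0.077² + 0.026² + 0.02² + 0.015² + 0.077² + 0.02² + 0.005² + 0.694² + 0.046² + 0.02² = 0.005929 + 0.000676 + 0.000400 + 0.000225 + 0.005929 + 0.000400 + 0.000025 + 0.481636 + 0.002116 + 0.000400 = 0.497736 (working shown to 6 dp, full precision carried).
So 1/D = 2.00910, i.e. 2.009 to 3 decimal places.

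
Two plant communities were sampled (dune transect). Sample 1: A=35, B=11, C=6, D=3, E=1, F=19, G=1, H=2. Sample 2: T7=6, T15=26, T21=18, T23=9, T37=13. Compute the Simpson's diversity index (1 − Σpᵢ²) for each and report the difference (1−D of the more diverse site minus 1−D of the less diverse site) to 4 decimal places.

Sample 1: N=78, proportions 0.448718, 0.141026, 0.076923, 0.038462, 0.012821, 0.24359, 0.012821, 0.025641, giving 1−D = 0.711045 (working shown to 6 dp, full precision carried).
Sample 2: N=72, proportions 0.083333, 0.361111, 0.25, 0.125, 0.180556, giving 1−D = 0.751929.
Difference = |0.711045 − 0.751929| = 0.040884, i.e. 0.0409 to 4 decimal places.

0.0409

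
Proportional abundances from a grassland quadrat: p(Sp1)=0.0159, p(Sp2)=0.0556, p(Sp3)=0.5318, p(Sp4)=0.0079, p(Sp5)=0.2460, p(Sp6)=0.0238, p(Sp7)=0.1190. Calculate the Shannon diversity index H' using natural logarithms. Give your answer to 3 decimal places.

1.288

Each pᵢ ln pᵢ term (working shown to 5 dp, full precision carried): 0.0159×(-4.14144)=-0.06585, 0.0556×(-2.88957)=-0.16066, 0.5318×(-0.63149)=-0.33583, 0.0079×(-4.84089)=-0.03824, 0.246×(-1.40242)=-0.34500, 0.0238×(-3.73807)=-0.08897, 0.119×(-2.12863)=-0.25331.
Sum = -1.28785, so H' = 1.288.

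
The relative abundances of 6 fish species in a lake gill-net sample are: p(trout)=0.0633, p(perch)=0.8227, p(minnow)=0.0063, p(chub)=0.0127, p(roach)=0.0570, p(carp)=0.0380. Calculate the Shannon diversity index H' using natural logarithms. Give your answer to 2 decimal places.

0.71

Each pᵢ ln pᵢ term (working shown to 4 dp, full precision carried): 0.0633×(-2.7599)=-0.1747, 0.8227×(-0.1952)=-0.1606, 0.0063×(-5.0672)=-0.0319, 0.0127×(-4.3662)=-0.0555, 0.057×(-2.8647)=-0.1633, 0.038×(-3.2702)=-0.1243.
Sum = -0.7102, so H' = 0.71.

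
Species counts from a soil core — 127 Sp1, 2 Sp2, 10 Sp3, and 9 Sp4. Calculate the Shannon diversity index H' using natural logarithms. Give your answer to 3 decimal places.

Total N = 127+2+10+9 = 148, so the proportions are 0.85811, 0.01351, 0.06757, 0.06081 (working shown to 5 dp, full precision carried).
Each pᵢ ln pᵢ term: 0.85811×(-0.15303)=-0.13131, 0.01351×(-4.30407)=-0.05816, 0.06757×(-2.69463)=-0.18207, 0.06081×(-2.79999)=-0.17027.
Sum = -0.54181, so H' = 0.542.

0.542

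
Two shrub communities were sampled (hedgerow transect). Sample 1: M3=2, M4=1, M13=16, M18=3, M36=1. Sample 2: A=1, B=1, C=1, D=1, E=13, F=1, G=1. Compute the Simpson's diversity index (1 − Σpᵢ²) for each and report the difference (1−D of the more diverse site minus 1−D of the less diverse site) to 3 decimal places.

0.028

Sample 1: N=23, proportions 0.0869565, 0.0434783, 0.6956522, 0.1304348, 0.0434783, giving 1−D = 0.4877127 (working shown to 7 dp, full precision carried).
Sample 2: N=19, proportions 0.0526316, 0.0526316, 0.0526316, 0.0526316, 0.6842105, 0.0526316, 0.0526316, giving 1−D = 0.5152355.
Difference = |0.4877127 − 0.5152355| = 0.0275228, i.e. 0.028 to 3 decimal places.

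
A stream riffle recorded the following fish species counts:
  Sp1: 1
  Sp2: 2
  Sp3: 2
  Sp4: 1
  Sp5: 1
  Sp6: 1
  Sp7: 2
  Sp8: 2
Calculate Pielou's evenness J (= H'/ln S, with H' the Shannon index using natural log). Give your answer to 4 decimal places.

0.9728

Total N = 1+2+2+1+1+1+2+2 = 12, so the proportions are 0.083333, 0.166667, 0.166667, 0.083333, 0.083333, 0.083333, 0.166667, 0.166667 (working shown to 6 dp, full precision carried).
H' = −Σ pᵢ ln pᵢ = −((-0.207076) + (-0.298627) + (-0.298627) + (-0.207076) + (-0.207076) + (-0.207076) + (-0.298627) + (-0.298627)) = 2.022809.
With S = 8 species, ln S = 2.079442, so J = 2.022809/2.079442 = 0.972765, i.e. 0.9728 to 4 decimal places.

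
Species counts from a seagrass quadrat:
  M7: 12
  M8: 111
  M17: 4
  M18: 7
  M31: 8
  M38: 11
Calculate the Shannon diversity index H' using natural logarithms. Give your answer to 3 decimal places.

Total N = 12+111+4+7+8+11 = 153, so the proportions are 0.07843, 0.72549, 0.02614, 0.04575, 0.05229, 0.0719 (working shown to 5 dp, full precision carried).
Each pᵢ ln pᵢ term: 0.07843×(-2.54553)=-0.19965, 0.72549×(-0.32091)=-0.23282, 0.02614×(-3.64414)=-0.09527, 0.04575×(-3.08453)=-0.14112, 0.05229×(-2.95100)=-0.15430, 0.0719×(-2.63254)=-0.18927.
Sum = -1.01243, so H' = 1.012.

1.012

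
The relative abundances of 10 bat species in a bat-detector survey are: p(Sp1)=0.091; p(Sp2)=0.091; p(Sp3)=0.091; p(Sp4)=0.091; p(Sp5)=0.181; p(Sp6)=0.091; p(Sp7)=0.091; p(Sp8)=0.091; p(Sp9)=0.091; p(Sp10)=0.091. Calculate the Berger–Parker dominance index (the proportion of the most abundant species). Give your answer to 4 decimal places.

The largest proportion is 0.181, i.e. d = 0.1810 to 4 decimal places.

0.1810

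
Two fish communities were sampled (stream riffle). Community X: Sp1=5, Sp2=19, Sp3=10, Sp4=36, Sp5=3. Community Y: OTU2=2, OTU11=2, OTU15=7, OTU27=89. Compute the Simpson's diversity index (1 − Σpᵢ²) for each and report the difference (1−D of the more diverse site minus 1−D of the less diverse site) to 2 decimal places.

Community X: N=73, proportions 0.0685, 0.2603, 0.137, 0.4932, 0.0411, giving 1−D = 0.6639 (working shown to 4 dp, full precision carried).
Community Y: N=100, proportions 0.02, 0.02, 0.07, 0.89, giving 1−D = 0.2022.
Difference = |0.6639 − 0.2022| = 0.4617, i.e. 0.46 to 2 decimal places.

0.46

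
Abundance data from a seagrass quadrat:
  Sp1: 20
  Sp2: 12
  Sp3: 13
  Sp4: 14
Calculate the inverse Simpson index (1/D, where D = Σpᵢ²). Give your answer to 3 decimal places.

Total N = 20+12+13+14 = 59, so the proportions are 0.3389831, 0.2033898, 0.220339, 0.2372881 (working shown to 7 dp, full precision carried).
D = 0.3389831² + 0.2033898² + 0.220339² + 0.2372881² = 0.1149095 + 0.0413674 + 0.0485493 + 0.0563057 = 0.2611319.
So 1/D = 3.82948, i.e. 3.829 to 3 decimal places.

3.829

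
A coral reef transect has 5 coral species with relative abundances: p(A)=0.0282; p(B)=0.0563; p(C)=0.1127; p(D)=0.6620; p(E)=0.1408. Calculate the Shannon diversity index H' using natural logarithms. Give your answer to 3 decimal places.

Each pᵢ ln pᵢ term (working shown to 5 dp, full precision carried): 0.0282×(-3.56843)=-0.10063, 0.0563×(-2.87706)=-0.16198, 0.1127×(-2.18303)=-0.24603, 0.662×(-0.41249)=-0.27307, 0.1408×(-1.96041)=-0.27603.
Sum = -1.05773, so H' = 1.058.

1.058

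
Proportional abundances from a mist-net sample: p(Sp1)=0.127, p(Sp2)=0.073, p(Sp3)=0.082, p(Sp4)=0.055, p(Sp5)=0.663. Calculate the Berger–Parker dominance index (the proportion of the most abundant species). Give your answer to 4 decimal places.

0.6630

The largest proportion is 0.663, i.e. d = 0.6630 to 4 decimal places.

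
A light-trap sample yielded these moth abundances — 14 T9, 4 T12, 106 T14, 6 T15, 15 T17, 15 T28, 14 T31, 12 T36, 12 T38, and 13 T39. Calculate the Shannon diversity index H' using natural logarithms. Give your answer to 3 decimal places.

Total N = 14+4+106+6+15+15+14+12+12+13 = 211, so the proportions are 0.06635, 0.01896, 0.50237, 0.02844, 0.07109, 0.07109, 0.06635, 0.05687, 0.05687, 0.06161 (working shown to 5 dp, full precision carried).
Each pᵢ ln pᵢ term: 0.06635×(-2.71280)=-0.18000, 0.01896×(-3.96556)=-0.07518, 0.50237×(-0.68842)=-0.34584, 0.02844×(-3.56010)=-0.10124, 0.07109×(-2.64381)=-0.18795, 0.07109×(-2.64381)=-0.18795, 0.06635×(-2.71280)=-0.18000, 0.05687×(-2.86695)=-0.16305, 0.05687×(-2.86695)=-0.16305, 0.06161×(-2.78691)=-0.17171.
Sum = -1.75595, so H' = 1.756.

1.756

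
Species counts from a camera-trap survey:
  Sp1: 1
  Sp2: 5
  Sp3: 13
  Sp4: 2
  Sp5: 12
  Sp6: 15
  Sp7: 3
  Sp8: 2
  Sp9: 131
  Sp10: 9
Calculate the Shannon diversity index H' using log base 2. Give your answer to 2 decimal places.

Total N = 1+5+13+2+12+15+3+2+131+9 = 193, so the proportions are 0.0052, 0.0259, 0.0674, 0.0104, 0.0622, 0.0777, 0.0155, 0.0104, 0.6788, 0.0466 (working shown to 4 dp, full precision carried).
Each pᵢ log₂ pᵢ term: 0.0052×(-7.5925)=-0.0393, 0.0259×(-5.2705)=-0.1365, 0.0674×(-3.8920)=-0.2622, 0.0104×(-6.5925)=-0.0683, 0.0622×(-4.0075)=-0.2492, 0.0777×(-3.6856)=-0.2864, 0.0155×(-6.0075)=-0.0934, 0.0104×(-6.5925)=-0.0683, 0.6788×(-0.5590)=-0.3794, 0.0466×(-4.4225)=-0.2062.
Sum = -1.7893, so H' = 1.79.

1.79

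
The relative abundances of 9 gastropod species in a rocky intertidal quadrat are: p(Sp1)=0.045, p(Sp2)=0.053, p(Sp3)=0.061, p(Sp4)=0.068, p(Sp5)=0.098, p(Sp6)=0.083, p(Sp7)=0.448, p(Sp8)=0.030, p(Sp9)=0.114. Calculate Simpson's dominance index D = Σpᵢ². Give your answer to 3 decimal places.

D = 0.045² + 0.053² + 0.061² + 0.068² + 0.098² + 0.083² + 0.448² + 0.03² + 0.114² = 0.00202 + 0.00281 + 0.00372 + 0.00462 + 0.00960 + 0.00689 + 0.20070 + 0.00090 + 0.01300 = 0.24427 (working shown to 5 dp, full precision carried).
To 3 decimal places, D = 0.244.

0.244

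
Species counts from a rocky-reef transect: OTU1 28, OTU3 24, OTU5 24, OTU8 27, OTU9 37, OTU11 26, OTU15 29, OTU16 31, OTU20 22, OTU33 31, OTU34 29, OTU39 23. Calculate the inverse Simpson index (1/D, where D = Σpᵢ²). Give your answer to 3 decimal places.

11.747

Total N = 28+24+24+27+37+26+29+31+22+31+29+23 = 331, so the proportions are 0.08459215, 0.07250755, 0.07250755, 0.081571, 0.11178248, 0.07854985, 0.08761329, 0.09365559, 0.06646526, 0.09365559, 0.08761329, 0.0694864 (working shown to 8 dp, full precision carried).
D = 0.08459215² + 0.07250755² + 0.07250755² + 0.081571² + 0.11178248² + 0.07854985² + 0.08761329² + 0.09365559² + 0.06646526² + 0.09365559² + 0.08761329² + 0.0694864² = 0.00715583 + 0.00525735 + 0.00525735 + 0.00665383 + 0.01249532 + 0.00617008 + 0.00767609 + 0.00877137 + 0.00441763 + 0.00877137 + 0.00767609 + 0.00482836 = 0.08513066.
So 1/D = 11.74665, i.e. 11.747 to 3 decimal places.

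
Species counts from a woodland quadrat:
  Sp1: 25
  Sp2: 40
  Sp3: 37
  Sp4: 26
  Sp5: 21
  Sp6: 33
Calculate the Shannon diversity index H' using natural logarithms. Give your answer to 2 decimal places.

Total N = 25+40+37+26+21+33 = 182, so the proportions are 0.1374, 0.2198, 0.2033, 0.1429, 0.1154, 0.1813 (working shown to 4 dp, full precision carried).
Each pᵢ ln pᵢ term: 0.1374×(-1.9851)=-0.2727, 0.2198×(-1.5151)=-0.3330, 0.2033×(-1.5931)=-0.3239, 0.1429×(-1.9459)=-0.2780, 0.1154×(-2.1595)=-0.2492, 0.1813×(-1.7075)=-0.3096.
Sum = -1.7663, so H' = 1.77.

1.77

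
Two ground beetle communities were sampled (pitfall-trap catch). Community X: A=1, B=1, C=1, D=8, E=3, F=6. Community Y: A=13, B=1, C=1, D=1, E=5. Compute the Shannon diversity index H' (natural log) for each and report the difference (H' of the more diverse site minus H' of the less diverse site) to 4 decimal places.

Community X: N=20, proportions 0.05, 0.05, 0.05, 0.4, 0.15, 0.3, giving H' = 1.461636 (working shown to 6 dp, full precision carried).
Community Y: N=21, proportions 0.619048, 0.047619, 0.047619, 0.047619, 0.238095, giving H' = 1.073497.
Difference = |1.461636 − 1.073497| = 0.388139, i.e. 0.3881 to 4 decimal places.

0.3881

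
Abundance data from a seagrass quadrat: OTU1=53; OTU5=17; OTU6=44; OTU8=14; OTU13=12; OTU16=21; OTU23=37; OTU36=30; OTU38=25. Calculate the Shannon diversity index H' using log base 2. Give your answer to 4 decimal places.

3.0111

Total N = 53+17+44+14+12+21+37+30+25 = 253, so the proportions are 0.209486, 0.067194, 0.173913, 0.055336, 0.047431, 0.083004, 0.146245, 0.118577, 0.098814 (working shown to 6 dp, full precision carried).
Each pᵢ log₂ pᵢ term: 0.209486×(-2.255073)=-0.472407, 0.067194×(-3.895531)=-0.261755, 0.173913×(-2.523562)=-0.438880, 0.055336×(-4.175639)=-0.231063, 0.047431×(-4.398031)=-0.208602, 0.083004×(-3.590676)=-0.298040, 0.146245×(-2.773540)=-0.405617, 0.118577×(-3.076103)=-0.364755, 0.098814×(-3.339137)=-0.329954.
Sum = -3.011074, so H' = 3.0111.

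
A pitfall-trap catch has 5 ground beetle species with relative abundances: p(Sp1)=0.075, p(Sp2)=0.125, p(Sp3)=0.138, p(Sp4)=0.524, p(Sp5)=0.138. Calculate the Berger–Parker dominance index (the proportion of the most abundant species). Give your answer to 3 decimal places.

The largest proportion is 0.524, i.e. d = 0.524 to 3 decimal places.

0.524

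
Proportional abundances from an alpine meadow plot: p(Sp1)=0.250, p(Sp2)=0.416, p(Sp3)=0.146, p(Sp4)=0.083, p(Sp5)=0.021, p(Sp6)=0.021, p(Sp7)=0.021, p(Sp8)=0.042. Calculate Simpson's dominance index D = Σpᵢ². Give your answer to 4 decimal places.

0.2668

D = 0.25² + 0.416² + 0.146² + 0.083² + 0.021² + 0.021² + 0.021² + 0.042² = 0.062500 + 0.173056 + 0.021316 + 0.006889 + 0.000441 + 0.000441 + 0.000441 + 0.001764 = 0.266848 (working shown to 6 dp, full precision carried).
To 4 decimal places, D = 0.2668.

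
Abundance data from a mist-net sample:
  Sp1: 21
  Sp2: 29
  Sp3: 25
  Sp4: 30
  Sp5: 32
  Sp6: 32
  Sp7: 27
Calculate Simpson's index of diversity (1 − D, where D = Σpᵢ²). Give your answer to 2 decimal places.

0.85

Total N = 21+29+25+30+32+32+27 = 196, so the proportions are 0.1071, 0.148, 0.1276, 0.1531, 0.1633, 0.1633, 0.1378 (working shown to 4 dp, full precision carried).
D = 0.1071² + 0.148² + 0.1276² + 0.1531² + 0.1633² + 0.1633² + 0.1378² = 0.0115 + 0.0219 + 0.0163 + 0.0234 + 0.0267 + 0.0267 + 0.0190 = 0.1454.
So 1 − D = 0.8546, i.e. 0.85 to 2 decimal places.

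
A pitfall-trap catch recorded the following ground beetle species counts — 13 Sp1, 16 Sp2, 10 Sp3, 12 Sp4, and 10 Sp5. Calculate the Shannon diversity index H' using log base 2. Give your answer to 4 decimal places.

2.2985

Total N = 13+16+10+12+10 = 61, so the proportions are 0.213115, 0.262295, 0.163934, 0.196721, 0.163934 (working shown to 6 dp, full precision carried).
Each pᵢ log₂ pᵢ term: 0.213115×(-2.230298)=-0.475309, 0.262295×(-1.930737)=-0.506423, 0.163934×(-2.608809)=-0.427674, 0.196721×(-2.345775)=-0.461464, 0.163934×(-2.608809)=-0.427674.
Sum = -2.298543, so H' = 2.2985.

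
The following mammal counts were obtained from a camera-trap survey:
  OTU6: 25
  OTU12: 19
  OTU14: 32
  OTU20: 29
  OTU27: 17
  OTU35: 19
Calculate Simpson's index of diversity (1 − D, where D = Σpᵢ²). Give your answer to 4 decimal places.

0.8239

Total N = 25+19+32+29+17+19 = 141, so the proportions are 0.177305, 0.134752, 0.22695, 0.205674, 0.120567, 0.134752 (working shown to 6 dp, full precision carried).
D = 0.177305² + 0.134752² + 0.22695² + 0.205674² + 0.120567² + 0.134752² = 0.031437 + 0.018158 + 0.051506 + 0.042302 + 0.014536 + 0.018158 = 0.176098.
So 1 − D = 0.823902, i.e. 0.8239 to 4 decimal places.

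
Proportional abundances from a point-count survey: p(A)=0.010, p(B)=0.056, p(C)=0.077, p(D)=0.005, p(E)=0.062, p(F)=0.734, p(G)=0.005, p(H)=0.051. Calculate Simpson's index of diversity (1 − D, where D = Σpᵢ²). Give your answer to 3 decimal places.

D = 0.01² + 0.056² + 0.077² + 0.005² + 0.062² + 0.734² + 0.005² + 0.051² = 0.00010 + 0.00314 + 0.00593 + 0.00003 + 0.00384 + 0.53876 + 0.00003 + 0.00260 = 0.55442 (working shown to 5 dp, full precision carried).
So 1 − D = 0.44558, i.e. 0.446 to 3 decimal places.

0.446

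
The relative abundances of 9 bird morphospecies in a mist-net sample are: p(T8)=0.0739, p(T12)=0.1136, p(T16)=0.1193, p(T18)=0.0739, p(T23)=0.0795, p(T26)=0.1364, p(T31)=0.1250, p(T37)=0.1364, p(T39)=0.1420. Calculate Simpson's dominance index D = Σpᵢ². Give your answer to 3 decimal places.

D = 0.0739² + 0.1136² + 0.1193² + 0.0739² + 0.0795² + 0.1364² + 0.125² + 0.1364² + 0.142² = 0.00546 + 0.01290 + 0.01423 + 0.00546 + 0.00632 + 0.01860 + 0.01562 + 0.01860 + 0.02016 = 0.11738 (working shown to 5 dp, full precision carried).
To 3 decimal places, D = 0.117.

0.117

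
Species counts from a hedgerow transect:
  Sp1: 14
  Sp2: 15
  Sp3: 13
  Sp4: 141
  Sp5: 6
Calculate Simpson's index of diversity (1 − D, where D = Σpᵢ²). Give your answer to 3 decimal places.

0.426

Total N = 14+15+13+141+6 = 189, so the proportions are 0.07407, 0.07937, 0.06878, 0.74603, 0.03175 (working shown to 5 dp, full precision carried).
D = 0.07407² + 0.07937² + 0.06878² + 0.74603² + 0.03175² = 0.00549 + 0.00630 + 0.00473 + 0.55656 + 0.00101 = 0.57409.
So 1 − D = 0.42591, i.e. 0.426 to 3 decimal places.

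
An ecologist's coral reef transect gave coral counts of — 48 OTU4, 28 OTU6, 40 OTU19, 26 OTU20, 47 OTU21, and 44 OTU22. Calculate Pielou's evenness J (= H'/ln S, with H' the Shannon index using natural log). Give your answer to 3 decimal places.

Total N = 48+28+40+26+47+44 = 233, so the proportions are 0.20601, 0.12017, 0.17167, 0.11159, 0.20172, 0.18884 (working shown to 5 dp, full precision carried).
H' = −Σ pᵢ ln pᵢ = −((-0.32546) + (-0.25462) + (-0.30252) + (-0.24471) + (-0.32293) + (-0.31477)) = 1.76500.
With S = 6 species, ln S = 1.79176, so J = 1.76500/1.79176 = 0.98507, i.e. 0.985 to 3 decimal places.

0.985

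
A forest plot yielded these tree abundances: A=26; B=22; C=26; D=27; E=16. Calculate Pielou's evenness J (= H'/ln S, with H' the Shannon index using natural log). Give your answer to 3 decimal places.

0.990

Total N = 26+22+26+27+16 = 117, so the proportions are 0.22222, 0.18803, 0.22222, 0.23077, 0.13675 (working shown to 5 dp, full precision carried).
H' = −Σ pᵢ ln pᵢ = −((-0.33424) + (-0.31423) + (-0.33424) + (-0.33839) + (-0.27208)) = 1.59317.
With S = 5 species, ln S = 1.60944, so J = 1.59317/1.60944 = 0.98989, i.e. 0.990 to 3 decimal places.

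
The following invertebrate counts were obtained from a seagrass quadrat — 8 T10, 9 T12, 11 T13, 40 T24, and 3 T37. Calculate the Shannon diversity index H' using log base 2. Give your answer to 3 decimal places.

1.809

Total N = 8+9+11+40+3 = 71, so the proportions are 0.11268, 0.12676, 0.15493, 0.56338, 0.04225 (working shown to 5 dp, full precision carried).
Each pᵢ log₂ pᵢ term: 0.11268×(-3.14975)=-0.35490, 0.12676×(-2.97982)=-0.37772, 0.15493×(-2.69032)=-0.41681, 0.56338×(-0.82782)=-0.46638, 0.04225×(-4.56478)=-0.19288.
Sum = -1.80869, so H' = 1.809.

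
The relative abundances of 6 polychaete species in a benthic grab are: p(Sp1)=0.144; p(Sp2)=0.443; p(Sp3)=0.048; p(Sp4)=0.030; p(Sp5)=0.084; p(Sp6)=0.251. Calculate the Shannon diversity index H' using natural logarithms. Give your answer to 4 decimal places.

Each pᵢ ln pᵢ term (working shown to 6 dp, full precision carried): 0.144×(-1.937942)=-0.279064, 0.443×(-0.814186)=-0.360684, 0.048×(-3.036554)=-0.145755, 0.03×(-3.506558)=-0.105197, 0.084×(-2.476938)=-0.208063, 0.251×(-1.382302)=-0.346958.
Sum = -1.445720, so H' = 1.4457.

1.4457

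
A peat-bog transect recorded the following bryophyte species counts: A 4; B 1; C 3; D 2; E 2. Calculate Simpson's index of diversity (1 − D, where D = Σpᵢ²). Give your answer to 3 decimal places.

0.764

Total N = 4+1+3+2+2 = 12, so the proportions are 0.33333, 0.08333, 0.25, 0.16667, 0.16667 (working shown to 5 dp, full precision carried).
D = 0.33333² + 0.08333² + 0.25² + 0.16667² + 0.16667² = 0.11111 + 0.00694 + 0.06250 + 0.02778 + 0.02778 = 0.23611.
So 1 − D = 0.76389, i.e. 0.764 to 3 decimal places.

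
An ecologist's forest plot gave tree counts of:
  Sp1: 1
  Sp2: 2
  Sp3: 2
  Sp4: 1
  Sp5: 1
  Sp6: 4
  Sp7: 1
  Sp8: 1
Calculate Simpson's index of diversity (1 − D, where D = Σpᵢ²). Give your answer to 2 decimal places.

Total N = 1+2+2+1+1+4+1+1 = 13, so the proportions are 0.0769, 0.1538, 0.1538, 0.0769, 0.0769, 0.3077, 0.0769, 0.0769 (working shown to 4 dp, full precision carried).
D = 0.0769² + 0.1538² + 0.1538² + 0.0769² + 0.0769² + 0.3077² + 0.0769² + 0.0769² = 0.0059 + 0.0237 + 0.0237 + 0.0059 + 0.0059 + 0.0947 + 0.0059 + 0.0059 = 0.1716.
So 1 − D = 0.8284, i.e. 0.83 to 2 decimal places.

0.83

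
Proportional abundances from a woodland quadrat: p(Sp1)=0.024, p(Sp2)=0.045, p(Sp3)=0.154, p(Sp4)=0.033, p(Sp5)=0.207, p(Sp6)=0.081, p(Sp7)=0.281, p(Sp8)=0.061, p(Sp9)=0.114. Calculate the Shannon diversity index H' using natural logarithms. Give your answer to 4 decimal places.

1.9342

Each pᵢ ln pᵢ term (working shown to 6 dp, full precision carried): 0.024×(-3.729701)=-0.089513, 0.045×(-3.101093)=-0.139549, 0.154×(-1.870803)=-0.288104, 0.033×(-3.411248)=-0.112571, 0.207×(-1.575036)=-0.326033, 0.081×(-2.513306)=-0.203578, 0.281×(-1.269401)=-0.356702, 0.061×(-2.796881)=-0.170610, 0.114×(-2.171557)=-0.247557.
Sum = -1.934216, so H' = 1.9342.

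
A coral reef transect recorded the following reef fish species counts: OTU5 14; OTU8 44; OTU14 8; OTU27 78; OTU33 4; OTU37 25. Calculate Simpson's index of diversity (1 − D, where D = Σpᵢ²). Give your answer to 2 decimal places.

0.70

Total N = 14+44+8+78+4+25 = 173, so the proportions are 0.0809, 0.2543, 0.0462, 0.4509, 0.0231, 0.1445 (working shown to 4 dp, full precision carried).
D = 0.0809² + 0.2543² + 0.0462² + 0.4509² + 0.0231² + 0.1445² = 0.0065 + 0.0647 + 0.0021 + 0.2033 + 0.0005 + 0.0209 = 0.2981.
So 1 − D = 0.7019, i.e. 0.70 to 2 decimal places.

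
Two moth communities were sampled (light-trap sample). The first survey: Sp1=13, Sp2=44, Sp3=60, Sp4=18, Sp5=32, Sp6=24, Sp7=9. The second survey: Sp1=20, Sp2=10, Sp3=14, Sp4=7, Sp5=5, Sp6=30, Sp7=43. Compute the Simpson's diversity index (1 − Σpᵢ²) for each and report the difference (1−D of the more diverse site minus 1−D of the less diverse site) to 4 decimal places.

0.0187

The first survey: N=200, proportions 0.065, 0.22, 0.3, 0.09, 0.16, 0.12, 0.045, giving 1−D = 0.807250 (working shown to 6 dp, full precision carried).
The second survey: N=129, proportions 0.155039, 0.077519, 0.108527, 0.054264, 0.03876, 0.232558, 0.333333, giving 1−D = 0.788534.
Difference = |0.807250 − 0.788534| = 0.018716, i.e. 0.0187 to 4 decimal places.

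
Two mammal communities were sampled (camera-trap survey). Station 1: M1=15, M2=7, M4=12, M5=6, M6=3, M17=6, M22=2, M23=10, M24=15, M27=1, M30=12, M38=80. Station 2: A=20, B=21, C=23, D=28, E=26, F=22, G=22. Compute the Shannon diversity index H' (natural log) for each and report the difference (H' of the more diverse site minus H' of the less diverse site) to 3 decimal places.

0.089

Station 1: N=169, proportions 0.0887574, 0.0414201, 0.0710059, 0.035503, 0.0177515, 0.035503, 0.0118343, 0.0591716, 0.0887574, 0.0059172, 0.0710059, 0.4733728, giving H' = 1.8501835 (working shown to 7 dp, full precision carried).
Station 2: N=162, proportions 0.1234568, 0.1296296, 0.1419753, 0.1728395, 0.1604938, 0.1358025, 0.1358025, giving H' = 1.9395464.
Difference = |1.8501835 − 1.9395464| = 0.0893629, i.e. 0.089 to 3 decimal places.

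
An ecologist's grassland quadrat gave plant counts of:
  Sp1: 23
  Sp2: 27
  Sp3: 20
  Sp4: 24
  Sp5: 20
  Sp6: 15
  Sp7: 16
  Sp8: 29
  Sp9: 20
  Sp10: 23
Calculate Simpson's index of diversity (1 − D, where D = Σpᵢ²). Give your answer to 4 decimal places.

0.8963

Total N = 23+27+20+24+20+15+16+29+20+23 = 217, so the proportions are 0.105991, 0.124424, 0.092166, 0.110599, 0.092166, 0.069124, 0.073733, 0.133641, 0.092166, 0.105991 (working shown to 6 dp, full precision carried).
D = 0.105991² + 0.124424² + 0.092166² + 0.110599² + 0.092166² + 0.069124² + 0.073733² + 0.133641² + 0.092166² + 0.105991² = 0.011234 + 0.015481 + 0.008495 + 0.012232 + 0.008495 + 0.004778 + 0.005437 + 0.017860 + 0.008495 + 0.011234 = 0.103740.
So 1 − D = 0.896260, i.e. 0.8963 to 4 decimal places.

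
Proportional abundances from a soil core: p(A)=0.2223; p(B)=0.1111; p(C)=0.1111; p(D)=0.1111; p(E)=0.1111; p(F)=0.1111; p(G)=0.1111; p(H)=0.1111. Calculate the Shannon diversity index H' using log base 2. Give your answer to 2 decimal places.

Each pᵢ log₂ pᵢ term (working shown to 4 dp, full precision carried): 0.2223×(-2.1694)=-0.4823, 0.1111×(-3.1701)=-0.3522, 0.1111×(-3.1701)=-0.3522, 0.1111×(-3.1701)=-0.3522, 0.1111×(-3.1701)=-0.3522, 0.1111×(-3.1701)=-0.3522, 0.1111×(-3.1701)=-0.3522, 0.1111×(-3.1701)=-0.3522.
Sum = -2.9476, so H' = 2.95.

2.95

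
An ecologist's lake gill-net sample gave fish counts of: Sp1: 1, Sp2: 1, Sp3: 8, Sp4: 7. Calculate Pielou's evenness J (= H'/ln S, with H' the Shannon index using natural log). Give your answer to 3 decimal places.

Total N = 1+1+8+7 = 17, so the proportions are 0.05882, 0.05882, 0.47059, 0.41176 (working shown to 5 dp, full precision carried).
H' = −Σ pᵢ ln pᵢ = −((-0.16666) + (-0.16666) + (-0.35472) + (-0.36536)) = 1.05340.
With S = 4 species, ln S = 1.38629, so J = 1.05340/1.38629 = 0.75986, i.e. 0.760 to 3 decimal places.

0.760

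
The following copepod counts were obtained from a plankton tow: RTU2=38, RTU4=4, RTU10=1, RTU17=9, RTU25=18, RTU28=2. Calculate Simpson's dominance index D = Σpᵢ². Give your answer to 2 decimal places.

0.36

Total N = 38+4+1+9+18+2 = 72, so the proportions are 0.5278, 0.0556, 0.0139, 0.125, 0.25, 0.0278 (working shown to 4 dp, full precision carried).
D = 0.5278² + 0.0556² + 0.0139² + 0.125² + 0.25² + 0.0278² = 0.2785 + 0.0031 + 0.0002 + 0.0156 + 0.0625 + 0.0008 = 0.3607.
To 2 decimal places, D = 0.36.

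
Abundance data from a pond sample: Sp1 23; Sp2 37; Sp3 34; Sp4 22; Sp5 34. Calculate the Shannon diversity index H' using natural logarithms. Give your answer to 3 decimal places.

Total N = 23+37+34+22+34 = 150, so the proportions are 0.15333, 0.24667, 0.22667, 0.14667, 0.22667 (working shown to 5 dp, full precision carried).
Each pᵢ ln pᵢ term: 0.15333×(-1.87514)=-0.28752, 0.24667×(-1.39972)=-0.34526, 0.22667×(-1.48427)=-0.33644, 0.14667×(-1.91959)=-0.28154, 0.22667×(-1.48427)=-0.33644.
Sum = -1.58720, so H' = 1.587.

1.587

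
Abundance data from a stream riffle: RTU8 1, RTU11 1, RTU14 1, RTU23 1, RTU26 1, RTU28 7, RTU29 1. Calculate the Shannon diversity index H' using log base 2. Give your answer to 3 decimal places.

Total N = 1+1+1+1+1+7+1 = 13, so the proportions are 0.07692, 0.07692, 0.07692, 0.07692, 0.07692, 0.53846, 0.07692 (working shown to 5 dp, full precision carried).
Each pᵢ log₂ pᵢ term: 0.07692×(-3.70044)=-0.28465, 0.07692×(-3.70044)=-0.28465, 0.07692×(-3.70044)=-0.28465, 0.07692×(-3.70044)=-0.28465, 0.07692×(-3.70044)=-0.28465, 0.53846×(-0.89308)=-0.48089, 0.07692×(-3.70044)=-0.28465.
Sum = -2.18879, so H' = 2.189.

2.189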